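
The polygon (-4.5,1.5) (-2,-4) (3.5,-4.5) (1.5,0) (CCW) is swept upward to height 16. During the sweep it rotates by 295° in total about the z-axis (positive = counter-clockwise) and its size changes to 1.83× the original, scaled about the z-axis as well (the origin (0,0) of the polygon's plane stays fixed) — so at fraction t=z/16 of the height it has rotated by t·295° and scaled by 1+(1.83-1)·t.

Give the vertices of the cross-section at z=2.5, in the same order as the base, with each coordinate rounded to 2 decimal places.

Cross-section at z=2.5: (-4.75,-2.49) (1.69,-4.76) (6.40,-0.68) (1.18,1.22)

t = z/height = 2.5/16 = 0.15625
s = 1 + (scale-1)·z/height = 1 + (1.83-1)·2.5/16 = 1.129688
θ = twist·z/height = 295°·2.5/16 = 46.0938° = 0.804488 rad
cos θ = 0.693480, sin θ = 0.720475 (intermediates below are computed at full precision and shown rounded to 5 d.p.)
v1: (-4.5,1.5) → rotate → (-4.20138,-2.20192) → ×s → (-4.74624,-2.48748) → (-4.75,-2.49)
v2: (-2,-4) → rotate → (1.49494,-4.21487) → ×s → (1.68882,-4.76149) → (1.69,-4.76)
v3: (3.5,-4.5) → rotate → (5.66932,-0.59900) → ×s → (6.40456,-0.67668) → (6.40,-0.68)
v4: (1.5,0) → rotate → (1.04022,1.08071) → ×s → (1.17512,1.22087) → (1.18,1.22)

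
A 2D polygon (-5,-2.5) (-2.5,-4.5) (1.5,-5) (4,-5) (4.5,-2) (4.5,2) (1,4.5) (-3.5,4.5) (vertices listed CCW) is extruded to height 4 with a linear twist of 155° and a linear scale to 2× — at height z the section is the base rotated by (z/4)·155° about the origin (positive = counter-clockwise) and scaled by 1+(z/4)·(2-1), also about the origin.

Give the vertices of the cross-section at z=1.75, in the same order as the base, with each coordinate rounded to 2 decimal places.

Cross-section at z=1.75: (0.61,-8.01) (4.63,-5.77) (7.47,-0.72) (8.83,2.61) (5.10,4.90) (-0.22,7.08) (-5.45,3.77) (-7.89,-2.22)

t = z/height = 1.75/4 = 0.4375
s = 1 + (scale-1)·z/height = 1 + (2-1)·1.75/4 = 1.437500
θ = twist·z/height = 155°·1.75/4 = 67.8125° = 1.183551 rad
cos θ = 0.377639, sin θ = 0.925953 (intermediates below are computed at full precision and shown rounded to 5 d.p.)
v1: (-5,-2.5) → rotate → (0.42669,-5.57386) → ×s → (0.61336,-8.01243) → (0.61,-8.01)
v2: (-2.5,-4.5) → rotate → (3.22269,-4.01426) → ×s → (4.63262,-5.77049) → (4.63,-5.77)
v3: (1.5,-5) → rotate → (5.19622,-0.49926) → ×s → (7.46957,-0.71769) → (7.47,-0.72)
v4: (4,-5) → rotate → (6.14032,1.81562) → ×s → (8.82671,2.60995) → (8.83,2.61)
v5: (4.5,-2) → rotate → (3.55128,3.41151) → ×s → (5.10497,4.90405) → (5.10,4.90)
v6: (4.5,2) → rotate → (-0.15253,4.92207) → ×s → (-0.21926,7.07547) → (-0.22,7.08)
v7: (1,4.5) → rotate → (-3.78915,2.62533) → ×s → (-5.44690,3.77391) → (-5.45,3.77)
v8: (-3.5,4.5) → rotate → (-5.48852,-1.54146) → ×s → (-7.88975,-2.21585) → (-7.89,-2.22)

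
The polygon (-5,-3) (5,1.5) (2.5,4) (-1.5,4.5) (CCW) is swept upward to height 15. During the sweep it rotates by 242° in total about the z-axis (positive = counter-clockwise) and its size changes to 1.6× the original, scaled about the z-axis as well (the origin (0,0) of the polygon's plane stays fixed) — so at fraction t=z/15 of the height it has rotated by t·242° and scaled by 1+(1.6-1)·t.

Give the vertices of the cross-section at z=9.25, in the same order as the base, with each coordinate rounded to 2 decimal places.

Cross-section at z=9.25: (7.99,0.03) (-6.94,1.74) (-5.75,-2.96) (-1.39,-6.35)

t = z/height = 9.25/15 = 0.616667
s = 1 + (scale-1)·z/height = 1 + (1.6-1)·9.25/15 = 1.370000
θ = twist·z/height = 242°·9.25/15 = 149.2333° = 2.604613 rad
cos θ = -0.859258, sin θ = 0.511543 (intermediates below are computed at full precision and shown rounded to 5 d.p.)
v1: (-5,-3) → rotate → (5.83092,0.02006) → ×s → (7.98836,0.02748) → (7.99,0.03)
v2: (5,1.5) → rotate → (-5.06360,1.26883) → ×s → (-6.93714,1.73830) → (-6.94,1.74)
v3: (2.5,4) → rotate → (-4.19432,-2.15817) → ×s → (-5.74621,-2.95670) → (-5.75,-2.96)
v4: (-1.5,4.5) → rotate → (-1.01306,-4.63397) → ×s → (-1.38789,-6.34854) → (-1.39,-6.35)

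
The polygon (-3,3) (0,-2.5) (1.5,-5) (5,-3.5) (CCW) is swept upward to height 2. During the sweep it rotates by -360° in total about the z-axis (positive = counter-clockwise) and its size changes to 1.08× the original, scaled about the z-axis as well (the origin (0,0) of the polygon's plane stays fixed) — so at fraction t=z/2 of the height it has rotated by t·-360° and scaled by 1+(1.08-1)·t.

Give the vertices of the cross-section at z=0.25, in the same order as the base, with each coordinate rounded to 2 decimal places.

t = z/height = 0.25/2 = 0.125
s = 1 + (scale-1)·z/height = 1 + (1.08-1)·0.25/2 = 1.010000
θ = twist·z/height = -360°·0.25/2 = -45.0000° = -0.785398 rad
cos θ = 0.707107, sin θ = -0.707107 (intermediates below are computed at full precision and shown rounded to 5 d.p.)
v1: (-3,3) → rotate → (-0.00000,4.24264) → ×s → (-0.00000,4.28507) → (0.00,4.29)
v2: (0,-2.5) → rotate → (-1.76777,-1.76777) → ×s → (-1.78544,-1.78544) → (-1.79,-1.79)
v3: (1.5,-5) → rotate → (-2.47487,-4.59619) → ×s → (-2.49962,-4.64216) → (-2.50,-4.64)
v4: (5,-3.5) → rotate → (1.06066,-6.01041) → ×s → (1.07127,-6.07051) → (1.07,-6.07)

Cross-section at z=0.25: (0.00,4.29) (-1.79,-1.79) (-2.50,-4.64) (1.07,-6.07)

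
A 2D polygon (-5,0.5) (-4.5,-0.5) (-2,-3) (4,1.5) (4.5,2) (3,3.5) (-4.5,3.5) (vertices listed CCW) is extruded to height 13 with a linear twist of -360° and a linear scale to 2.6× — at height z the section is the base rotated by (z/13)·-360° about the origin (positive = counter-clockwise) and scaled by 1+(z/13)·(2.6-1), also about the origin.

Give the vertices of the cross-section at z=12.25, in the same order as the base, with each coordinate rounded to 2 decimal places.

t = z/height = 12.25/13 = 0.942308
s = 1 + (scale-1)·z/height = 1 + (2.6-1)·12.25/13 = 2.507692
θ = twist·z/height = -360°·12.25/13 = -339.2308° = -5.920694 rad
cos θ = 0.935016, sin θ = 0.354605 (intermediates below are computed at full precision and shown rounded to 5 d.p.)
v1: (-5,0.5) → rotate → (-4.85238,-1.30552) → ×s → (-12.16829,-3.27383) → (-12.17,-3.27)
v2: (-4.5,-0.5) → rotate → (-4.03027,-2.06323) → ×s → (-10.10668,-5.17395) → (-10.11,-5.17)
v3: (-2,-3) → rotate → (-0.80622,-3.51426) → ×s → (-2.02175,-8.81268) → (-2.02,-8.81)
v4: (4,1.5) → rotate → (3.20816,2.82094) → ×s → (8.04507,7.07406) → (8.05,7.07)
v5: (4.5,2) → rotate → (3.49836,3.46575) → ×s → (8.77282,8.69105) → (8.77,8.69)
v6: (3,3.5) → rotate → (1.56393,4.33637) → ×s → (3.92186,10.87429) → (3.92,10.87)
v7: (-4.5,3.5) → rotate → (-5.44869,1.67683) → ×s → (-13.66364,4.20499) → (-13.66,4.20)

Cross-section at z=12.25: (-12.17,-3.27) (-10.11,-5.17) (-2.02,-8.81) (8.05,7.07) (8.77,8.69) (3.92,10.87) (-13.66,4.20)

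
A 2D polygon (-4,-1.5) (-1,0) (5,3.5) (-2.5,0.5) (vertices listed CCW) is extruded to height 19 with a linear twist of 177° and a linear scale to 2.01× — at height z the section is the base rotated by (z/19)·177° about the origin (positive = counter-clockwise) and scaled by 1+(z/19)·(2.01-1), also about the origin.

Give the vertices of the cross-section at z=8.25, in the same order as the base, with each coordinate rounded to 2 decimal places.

Cross-section at z=8.25: (0.79,-6.09) (-0.33,-1.40) (-3.27,8.15) (-1.52,-3.34)

t = z/height = 8.25/19 = 0.434211
s = 1 + (scale-1)·z/height = 1 + (2.01-1)·8.25/19 = 1.438553
θ = twist·z/height = 177°·8.25/19 = 76.8553° = 1.341377 rad
cos θ = 0.227412, sin θ = 0.973799 (intermediates below are computed at full precision and shown rounded to 5 d.p.)
v1: (-4,-1.5) → rotate → (0.55105,-4.23631) → ×s → (0.79272,-6.09416) → (0.79,-6.09)
v2: (-1,0) → rotate → (-0.22741,-0.97380) → ×s → (-0.32714,-1.40086) → (-0.33,-1.40)
v3: (5,3.5) → rotate → (-2.27124,5.66493) → ×s → (-3.26729,8.14931) → (-3.27,8.15)
v4: (-2.5,0.5) → rotate → (-1.05543,-2.32079) → ×s → (-1.51829,-3.33858) → (-1.52,-3.34)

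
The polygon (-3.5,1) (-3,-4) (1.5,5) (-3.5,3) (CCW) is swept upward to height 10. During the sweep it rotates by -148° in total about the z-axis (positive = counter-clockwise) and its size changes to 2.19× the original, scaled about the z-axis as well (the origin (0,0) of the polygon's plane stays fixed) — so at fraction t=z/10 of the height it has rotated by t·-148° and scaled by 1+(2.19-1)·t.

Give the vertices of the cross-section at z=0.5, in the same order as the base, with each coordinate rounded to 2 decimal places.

Cross-section at z=0.5: (-3.54,1.53) (-3.70,-3.79) (2.26,5.05) (-3.27,3.63)

t = z/height = 0.5/10 = 0.05
s = 1 + (scale-1)·z/height = 1 + (2.19-1)·0.5/10 = 1.059500
θ = twist·z/height = -148°·0.5/10 = -7.4000° = -0.129154 rad
cos θ = 0.991671, sin θ = -0.128796 (intermediates below are computed at full precision and shown rounded to 5 d.p.)
v1: (-3.5,1) → rotate → (-3.34205,1.44246) → ×s → (-3.54091,1.52828) → (-3.54,1.53)
v2: (-3,-4) → rotate → (-3.49020,-3.58030) → ×s → (-3.69786,-3.79333) → (-3.70,-3.79)
v3: (1.5,5) → rotate → (2.13148,4.76516) → ×s → (2.25831,5.04869) → (2.26,5.05)
v4: (-3.5,3) → rotate → (-3.08446,3.42580) → ×s → (-3.26799,3.62963) → (-3.27,3.63)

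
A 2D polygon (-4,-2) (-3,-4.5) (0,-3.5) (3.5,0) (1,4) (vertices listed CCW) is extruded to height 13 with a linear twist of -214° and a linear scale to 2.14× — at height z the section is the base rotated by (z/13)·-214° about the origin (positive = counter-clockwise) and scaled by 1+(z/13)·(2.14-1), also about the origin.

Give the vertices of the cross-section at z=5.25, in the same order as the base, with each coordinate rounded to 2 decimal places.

t = z/height = 5.25/13 = 0.403846
s = 1 + (scale-1)·z/height = 1 + (2.14-1)·5.25/13 = 1.460385
θ = twist·z/height = -214°·5.25/13 = -86.4231° = -1.508367 rad
cos θ = 0.062389, sin θ = -0.998052 (intermediates below are computed at full precision and shown rounded to 5 d.p.)
v1: (-4,-2) → rotate → (-2.24566,3.86743) → ×s → (-3.27952,5.64794) → (-3.28,5.65)
v2: (-3,-4.5) → rotate → (-4.67840,2.71341) → ×s → (-6.83226,3.96262) → (-6.83,3.96)
v3: (0,-3.5) → rotate → (-3.49318,-0.21836) → ×s → (-5.10139,-0.31889) → (-5.10,-0.32)
v4: (3.5,0) → rotate → (0.21836,-3.49318) → ×s → (0.31889,-5.10139) → (0.32,-5.10)
v5: (1,4) → rotate → (4.05460,-0.74850) → ×s → (5.92127,-1.09309) → (5.92,-1.09)

Cross-section at z=5.25: (-3.28,5.65) (-6.83,3.96) (-5.10,-0.32) (0.32,-5.10) (5.92,-1.09)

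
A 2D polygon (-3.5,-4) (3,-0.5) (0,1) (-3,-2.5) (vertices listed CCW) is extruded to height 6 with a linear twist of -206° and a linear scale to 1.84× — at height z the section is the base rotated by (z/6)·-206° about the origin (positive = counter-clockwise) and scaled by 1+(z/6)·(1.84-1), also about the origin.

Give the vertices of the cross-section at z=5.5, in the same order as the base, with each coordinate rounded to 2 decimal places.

t = z/height = 5.5/6 = 0.916667
s = 1 + (scale-1)·z/height = 1 + (1.84-1)·5.5/6 = 1.770000
θ = twist·z/height = -206°·5.5/6 = -188.8333° = -3.295763 rad
cos θ = -0.988139, sin θ = 0.153561 (intermediates below are computed at full precision and shown rounded to 5 d.p.)
v1: (-3.5,-4) → rotate → (4.07273,3.41509) → ×s → (7.20873,6.04472) → (7.21,6.04)
v2: (3,-0.5) → rotate → (-2.88764,0.95475) → ×s → (-5.11112,1.68991) → (-5.11,1.69)
v3: (0,1) → rotate → (-0.15356,-0.98814) → ×s → (-0.27180,-1.74901) → (-0.27,-1.75)
v4: (-3,-2.5) → rotate → (3.34832,2.00967) → ×s → (5.92653,3.55711) → (5.93,3.56)

Cross-section at z=5.5: (7.21,6.04) (-5.11,1.69) (-0.27,-1.75) (5.93,3.56)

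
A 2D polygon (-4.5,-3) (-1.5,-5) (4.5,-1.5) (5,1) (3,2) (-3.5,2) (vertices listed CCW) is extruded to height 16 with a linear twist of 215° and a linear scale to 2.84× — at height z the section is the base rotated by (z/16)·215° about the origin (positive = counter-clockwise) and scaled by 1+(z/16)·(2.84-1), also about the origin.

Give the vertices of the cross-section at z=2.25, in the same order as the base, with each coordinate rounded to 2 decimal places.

t = z/height = 2.25/16 = 0.140625
s = 1 + (scale-1)·z/height = 1 + (2.84-1)·2.25/16 = 1.258750
θ = twist·z/height = 215°·2.25/16 = 30.2344° = 0.527689 rad
cos θ = 0.863973, sin θ = 0.503538 (intermediates below are computed at full precision and shown rounded to 5 d.p.)
v1: (-4.5,-3) → rotate → (-2.37726,-4.85784) → ×s → (-2.99238,-6.11481) → (-2.99,-6.11)
v2: (-1.5,-5) → rotate → (1.22173,-5.07517) → ×s → (1.53786,-6.38837) → (1.54,-6.39)
v3: (4.5,-1.5) → rotate → (4.64319,0.96996) → ×s → (5.84461,1.22094) → (5.84,1.22)
v4: (5,1) → rotate → (3.81633,3.38166) → ×s → (4.80380,4.25667) → (4.80,4.26)
v5: (3,2) → rotate → (1.58484,3.23856) → ×s → (1.99492,4.07654) → (1.99,4.08)
v6: (-3.5,2) → rotate → (-4.03098,-0.03444) → ×s → (-5.07400,-0.04335) → (-5.07,-0.04)

Cross-section at z=2.25: (-2.99,-6.11) (1.54,-6.39) (5.84,1.22) (4.80,4.26) (1.99,4.08) (-5.07,-0.04)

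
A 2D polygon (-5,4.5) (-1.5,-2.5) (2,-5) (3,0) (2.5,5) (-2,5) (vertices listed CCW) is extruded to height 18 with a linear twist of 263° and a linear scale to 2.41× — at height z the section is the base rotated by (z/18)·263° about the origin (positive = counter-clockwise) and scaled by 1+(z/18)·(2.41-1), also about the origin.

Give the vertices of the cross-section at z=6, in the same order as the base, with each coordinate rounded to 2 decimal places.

Cross-section at z=6: (-6.91,-7.07) (3.58,-2.35) (7.46,2.64) (0.18,4.41) (-7.19,3.97) (-7.46,-2.64)

t = z/height = 6/18 = 0.333333
s = 1 + (scale-1)·z/height = 1 + (2.41-1)·6/18 = 1.470000
θ = twist·z/height = 263°·6/18 = 87.6667° = 1.530072 rad
cos θ = 0.040713, sin θ = 0.999171 (intermediates below are computed at full precision and shown rounded to 5 d.p.)
v1: (-5,4.5) → rotate → (-4.69983,-4.81265) → ×s → (-6.90876,-7.07459) → (-6.91,-7.07)
v2: (-1.5,-2.5) → rotate → (2.43686,-1.60054) → ×s → (3.58218,-2.35279) → (3.58,-2.35)
v3: (2,-5) → rotate → (5.07728,1.79478) → ×s → (7.46360,2.63832) → (7.46,2.64)
v4: (3,0) → rotate → (0.12214,2.99751) → ×s → (0.17954,4.40634) → (0.18,4.41)
v5: (2.5,5) → rotate → (-4.89407,2.70149) → ×s → (-7.19429,3.97119) → (-7.19,3.97)
v6: (-2,5) → rotate → (-5.07728,-1.79478) → ×s → (-7.46360,-2.63832) → (-7.46,-2.64)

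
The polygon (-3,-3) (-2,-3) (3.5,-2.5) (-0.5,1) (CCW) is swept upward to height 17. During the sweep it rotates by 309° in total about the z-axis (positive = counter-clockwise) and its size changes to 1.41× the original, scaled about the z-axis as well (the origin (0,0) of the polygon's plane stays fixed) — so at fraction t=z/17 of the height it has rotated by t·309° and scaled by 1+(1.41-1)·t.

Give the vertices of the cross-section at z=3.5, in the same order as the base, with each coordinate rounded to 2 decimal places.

t = z/height = 3.5/17 = 0.205882
s = 1 + (scale-1)·z/height = 1 + (1.41-1)·3.5/17 = 1.084412
θ = twist·z/height = 309°·3.5/17 = 63.6176° = 1.110337 rad
cos θ = 0.444359, sin θ = 0.895849 (intermediates below are computed at full precision and shown rounded to 5 d.p.)
v1: (-3,-3) → rotate → (1.35447,-4.02062) → ×s → (1.46880,-4.36001) → (1.47,-4.36)
v2: (-2,-3) → rotate → (1.79883,-3.12478) → ×s → (1.95067,-3.38854) → (1.95,-3.39)
v3: (3.5,-2.5) → rotate → (3.79488,2.02457) → ×s → (4.11521,2.19547) → (4.12,2.20)
v4: (-0.5,1) → rotate → (-1.11803,-0.00357) → ×s → (-1.21240,-0.00387) → (-1.21,0.00)

Cross-section at z=3.5: (1.47,-4.36) (1.95,-3.39) (4.12,2.20) (-1.21,0.00)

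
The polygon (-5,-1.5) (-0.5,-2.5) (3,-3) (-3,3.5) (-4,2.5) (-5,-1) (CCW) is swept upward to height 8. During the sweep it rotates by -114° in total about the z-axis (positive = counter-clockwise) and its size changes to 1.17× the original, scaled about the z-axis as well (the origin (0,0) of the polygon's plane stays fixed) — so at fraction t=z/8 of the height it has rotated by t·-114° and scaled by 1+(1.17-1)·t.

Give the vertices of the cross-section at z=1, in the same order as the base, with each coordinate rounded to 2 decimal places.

Cross-section at z=1: (-5.33,-0.23) (-1.12,-2.35) (2.22,-3.72) (-2.09,4.22) (-3.33,3.48) (-5.20,0.27)

t = z/height = 1/8 = 0.125
s = 1 + (scale-1)·z/height = 1 + (1.17-1)·1/8 = 1.021250
θ = twist·z/height = -114°·1/8 = -14.2500° = -0.248709 rad
cos θ = 0.969231, sin θ = -0.246153 (intermediates below are computed at full precision and shown rounded to 5 d.p.)
v1: (-5,-1.5) → rotate → (-5.21538,-0.22308) → ×s → (-5.32621,-0.22782) → (-5.33,-0.23)
v2: (-0.5,-2.5) → rotate → (-1.10000,-2.30000) → ×s → (-1.12337,-2.34888) → (-1.12,-2.35)
v3: (3,-3) → rotate → (2.16923,-3.64615) → ×s → (2.21533,-3.72363) → (2.22,-3.72)
v4: (-3,3.5) → rotate → (-2.04616,4.13077) → ×s → (-2.08964,4.21855) → (-2.09,4.22)
v5: (-4,2.5) → rotate → (-3.26154,3.40769) → ×s → (-3.33085,3.48010) → (-3.33,3.48)
v6: (-5,-1) → rotate → (-5.09231,0.26154) → ×s → (-5.20052,0.26709) → (-5.20,0.27)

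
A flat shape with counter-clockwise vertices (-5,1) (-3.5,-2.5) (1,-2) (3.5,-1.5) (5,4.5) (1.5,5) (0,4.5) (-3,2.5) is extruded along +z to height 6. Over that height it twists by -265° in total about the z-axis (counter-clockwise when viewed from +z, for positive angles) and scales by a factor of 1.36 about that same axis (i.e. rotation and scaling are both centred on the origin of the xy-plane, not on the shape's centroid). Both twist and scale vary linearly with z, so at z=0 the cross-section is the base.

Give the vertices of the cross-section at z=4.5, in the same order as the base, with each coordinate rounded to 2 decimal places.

t = z/height = 4.5/6 = 0.75
s = 1 + (scale-1)·z/height = 1 + (1.36-1)·4.5/6 = 1.270000
θ = twist·z/height = -265°·4.5/6 = -198.7500° = -3.468842 rad
cos θ = -0.946930, sin θ = 0.321439 (intermediates below are computed at full precision and shown rounded to 5 d.p.)
v1: (-5,1) → rotate → (4.41321,-2.55413) → ×s → (5.60478,-3.24374) → (5.60,-3.24)
v2: (-3.5,-2.5) → rotate → (4.11785,1.24229) → ×s → (5.22967,1.57770) → (5.23,1.58)
v3: (1,-2) → rotate → (-0.30405,2.21530) → ×s → (-0.38615,2.81343) → (-0.39,2.81)
v4: (3.5,-1.5) → rotate → (-2.83210,2.54543) → ×s → (-3.59676,3.23270) → (-3.60,3.23)
v5: (5,4.5) → rotate → (-6.18113,-2.65399) → ×s → (-7.85003,-3.37057) → (-7.85,-3.37)
v6: (1.5,5) → rotate → (-3.02759,-4.25249) → ×s → (-3.84504,-5.40066) → (-3.85,-5.40)
v7: (0,4.5) → rotate → (-1.44648,-4.26119) → ×s → (-1.83703,-5.41171) → (-1.84,-5.41)
v8: (-3,2.5) → rotate → (2.03719,-3.33164) → ×s → (2.58723,-4.23119) → (2.59,-4.23)

Cross-section at z=4.5: (5.60,-3.24) (5.23,1.58) (-0.39,2.81) (-3.60,3.23) (-7.85,-3.37) (-3.85,-5.40) (-1.84,-5.41) (2.59,-4.23)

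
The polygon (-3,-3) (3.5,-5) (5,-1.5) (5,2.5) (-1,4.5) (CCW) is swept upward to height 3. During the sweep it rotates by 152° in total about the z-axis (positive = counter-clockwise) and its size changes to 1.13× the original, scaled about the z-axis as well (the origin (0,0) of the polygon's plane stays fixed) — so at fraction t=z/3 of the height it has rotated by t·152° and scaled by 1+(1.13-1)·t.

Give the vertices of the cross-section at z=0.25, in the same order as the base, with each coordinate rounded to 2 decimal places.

t = z/height = 0.25/3 = 0.0833333
s = 1 + (scale-1)·z/height = 1 + (1.13-1)·0.25/3 = 1.010833
θ = twist·z/height = 152°·0.25/3 = 12.6667° = 0.221075 rad
cos θ = 0.975662, sin θ = 0.219279 (intermediates below are computed at full precision and shown rounded to 5 d.p.)
v1: (-3,-3) → rotate → (-2.26915,-3.58482) → ×s → (-2.29373,-3.62366) → (-2.29,-3.62)
v2: (3.5,-5) → rotate → (4.51121,-4.11084) → ×s → (4.56008,-4.15537) → (4.56,-4.16)
v3: (5,-1.5) → rotate → (5.20723,-0.36710) → ×s → (5.26364,-0.37108) → (5.26,-0.37)
v4: (5,2.5) → rotate → (4.33011,3.53555) → ×s → (4.37702,3.57385) → (4.38,3.57)
v5: (-1,4.5) → rotate → (-1.96242,4.17120) → ×s → (-1.98368,4.21639) → (-1.98,4.22)

Cross-section at z=0.25: (-2.29,-3.62) (4.56,-4.16) (5.26,-0.37) (4.38,3.57) (-1.98,4.22)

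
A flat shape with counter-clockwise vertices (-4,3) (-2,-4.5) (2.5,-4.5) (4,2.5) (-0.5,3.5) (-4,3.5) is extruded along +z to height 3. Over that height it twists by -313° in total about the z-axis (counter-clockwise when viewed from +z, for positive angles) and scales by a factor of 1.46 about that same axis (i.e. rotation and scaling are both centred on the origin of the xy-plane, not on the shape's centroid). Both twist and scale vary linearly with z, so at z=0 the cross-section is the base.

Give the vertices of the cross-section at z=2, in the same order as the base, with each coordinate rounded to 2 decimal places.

Cross-section at z=2: (2.71,-5.95) (5.11,3.91) (-0.05,6.73) (-6.15,-0.36) (-1.62,-4.33) (2.39,-6.52)

t = z/height = 2/3 = 0.666667
s = 1 + (scale-1)·z/height = 1 + (1.46-1)·2/3 = 1.306667
θ = twist·z/height = -313°·2/3 = -208.6667° = -3.641920 rad
cos θ = -0.877425, sin θ = 0.479713 (intermediates below are computed at full precision and shown rounded to 5 d.p.)
v1: (-4,3) → rotate → (2.07056,-4.55113) → ×s → (2.70553,-5.94681) → (2.71,-5.95)
v2: (-2,-4.5) → rotate → (3.91356,2.98899) → ×s → (5.11372,3.90561) → (5.11,3.91)
v3: (2.5,-4.5) → rotate → (-0.03485,5.14770) → ×s → (-0.04554,6.72632) → (-0.05,6.73)
v4: (4,2.5) → rotate → (-4.70898,-0.27471) → ×s → (-6.15307,-0.35896) → (-6.15,-0.36)
v5: (-0.5,3.5) → rotate → (-1.24028,-3.31085) → ×s → (-1.62064,-4.32617) → (-1.62,-4.33)
v6: (-4,3.5) → rotate → (1.83071,-4.98984) → ×s → (2.39212,-6.52006) → (2.39,-6.52)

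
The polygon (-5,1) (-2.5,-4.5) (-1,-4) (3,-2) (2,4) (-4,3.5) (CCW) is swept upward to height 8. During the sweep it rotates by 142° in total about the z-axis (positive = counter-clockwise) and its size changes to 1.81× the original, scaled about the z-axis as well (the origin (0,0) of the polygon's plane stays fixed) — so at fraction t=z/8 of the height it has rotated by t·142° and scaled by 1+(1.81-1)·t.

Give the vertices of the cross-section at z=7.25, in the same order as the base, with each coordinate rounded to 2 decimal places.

Cross-section at z=7.25: (4.07,-7.85) (8.80,1.49) (6.50,2.98) (-0.54,6.23) (-7.58,-1.63) (-0.40,-9.21)

t = z/height = 7.25/8 = 0.90625
s = 1 + (scale-1)·z/height = 1 + (1.81-1)·7.25/8 = 1.734063
θ = twist·z/height = 142°·7.25/8 = 128.6875° = 2.246021 rad
cos θ = -0.625072, sin θ = 0.780567 (intermediates below are computed at full precision and shown rounded to 5 d.p.)
v1: (-5,1) → rotate → (2.34480,-4.52791) → ×s → (4.06602,-7.85167) → (4.07,-7.85)
v2: (-2.5,-4.5) → rotate → (5.07523,0.86141) → ×s → (8.80077,1.49374) → (8.80,1.49)
v3: (-1,-4) → rotate → (3.74734,1.71972) → ×s → (6.49812,2.98211) → (6.50,2.98)
v4: (3,-2) → rotate → (-0.31408,3.59185) → ×s → (-0.54464,6.22848) → (-0.54,6.23)
v5: (2,4) → rotate → (-4.37241,-0.93916) → ×s → (-7.58204,-1.62856) → (-7.58,-1.63)
v6: (-4,3.5) → rotate → (-0.23169,-5.31002) → ×s → (-0.40177,-9.20791) → (-0.40,-9.21)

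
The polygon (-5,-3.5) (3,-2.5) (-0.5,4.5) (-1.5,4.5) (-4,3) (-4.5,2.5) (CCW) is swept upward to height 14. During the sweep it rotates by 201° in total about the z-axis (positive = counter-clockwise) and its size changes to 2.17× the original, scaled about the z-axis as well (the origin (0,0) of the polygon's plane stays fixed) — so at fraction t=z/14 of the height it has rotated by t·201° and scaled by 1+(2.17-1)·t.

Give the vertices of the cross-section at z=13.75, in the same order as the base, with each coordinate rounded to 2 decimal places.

Cross-section at z=13.75: (8.00,10.39) (-7.76,3.20) (3.92,-8.91) (5.97,-8.26) (10.13,-3.58) (10.84,-2.23)

t = z/height = 13.75/14 = 0.982143
s = 1 + (scale-1)·z/height = 1 + (2.17-1)·13.75/14 = 2.149107
θ = twist·z/height = 201°·13.75/14 = 197.4107° = 3.445467 rad
cos θ = -0.954184, sin θ = -0.299219 (intermediates below are computed at full precision and shown rounded to 5 d.p.)
v1: (-5,-3.5) → rotate → (3.72365,4.83574) → ×s → (8.00253,10.39253) → (8.00,10.39)
v2: (3,-2.5) → rotate → (-3.61060,1.48780) → ×s → (-7.75957,3.19745) → (-7.76,3.20)
v3: (-0.5,4.5) → rotate → (1.82358,-4.14422) → ×s → (3.91907,-8.90637) → (3.92,-8.91)
v4: (-1.5,4.5) → rotate → (2.77776,-3.84500) → ×s → (5.96971,-8.26332) → (5.97,-8.26)
v5: (-4,3) → rotate → (4.71440,-1.66568) → ×s → (10.13174,-3.57972) → (10.13,-3.58)
v6: (-4.5,2.5) → rotate → (5.04188,-1.03897) → ×s → (10.83554,-2.23287) → (10.84,-2.23)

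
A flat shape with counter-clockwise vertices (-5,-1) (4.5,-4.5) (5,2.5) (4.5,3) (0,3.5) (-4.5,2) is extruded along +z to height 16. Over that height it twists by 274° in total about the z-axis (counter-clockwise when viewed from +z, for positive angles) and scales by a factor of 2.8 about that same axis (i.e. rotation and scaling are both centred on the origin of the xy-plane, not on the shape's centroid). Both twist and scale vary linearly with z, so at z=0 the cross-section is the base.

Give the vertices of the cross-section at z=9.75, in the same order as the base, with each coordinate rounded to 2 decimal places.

Cross-section at z=9.75: (10.69,-0.32) (-7.07,11.32) (-11.40,-2.74) (-10.61,-4.00) (-1.65,-7.15) (8.25,-6.21)

t = z/height = 9.75/16 = 0.609375
s = 1 + (scale-1)·z/height = 1 + (2.8-1)·9.75/16 = 2.096875
θ = twist·z/height = 274°·9.75/16 = 166.9688° = 2.914154 rad
cos θ = -0.974247, sin θ = 0.225482 (intermediates below are computed at full precision and shown rounded to 5 d.p.)
v1: (-5,-1) → rotate → (5.09672,-0.15317) → ×s → (10.68718,-0.32117) → (10.69,-0.32)
v2: (4.5,-4.5) → rotate → (-3.36944,5.39878) → ×s → (-7.06530,11.32057) → (-7.07,11.32)
v3: (5,2.5) → rotate → (-5.43494,-1.30821) → ×s → (-11.39639,-2.74314) → (-11.40,-2.74)
v4: (4.5,3) → rotate → (-5.06056,-1.90807) → ×s → (-10.61136,-4.00099) → (-10.61,-4.00)
v5: (0,3.5) → rotate → (-0.78919,-3.40987) → ×s → (-1.65483,-7.15006) → (-1.65,-7.15)
v6: (-4.5,2) → rotate → (3.93315,-2.96317) → ×s → (8.24732,-6.21339) → (8.25,-6.21)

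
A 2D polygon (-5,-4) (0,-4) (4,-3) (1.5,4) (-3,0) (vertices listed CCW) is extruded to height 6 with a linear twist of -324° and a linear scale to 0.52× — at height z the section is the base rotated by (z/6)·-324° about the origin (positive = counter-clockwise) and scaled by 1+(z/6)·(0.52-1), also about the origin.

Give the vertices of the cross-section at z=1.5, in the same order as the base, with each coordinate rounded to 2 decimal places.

t = z/height = 1.5/6 = 0.25
s = 1 + (scale-1)·z/height = 1 + (0.52-1)·1.5/6 = 0.880000
θ = twist·z/height = -324°·1.5/6 = -81.0000° = -1.413717 rad
cos θ = 0.156434, sin θ = -0.987688 (intermediates below are computed at full precision and shown rounded to 5 d.p.)
v1: (-5,-4) → rotate → (-4.73293,4.31270) → ×s → (-4.16497,3.79518) → (-4.16,3.80)
v2: (0,-4) → rotate → (-3.95075,-0.62574) → ×s → (-3.47666,-0.55065) → (-3.48,-0.55)
v3: (4,-3) → rotate → (-2.33733,-4.42006) → ×s → (-2.05685,-3.88965) → (-2.06,-3.89)
v4: (1.5,4) → rotate → (4.18541,-0.85579) → ×s → (3.68316,-0.75310) → (3.68,-0.75)
v5: (-3,0) → rotate → (-0.46930,2.96307) → ×s → (-0.41299,2.60750) → (-0.41,2.61)

Cross-section at z=1.5: (-4.16,3.80) (-3.48,-0.55) (-2.06,-3.89) (3.68,-0.75) (-0.41,2.61)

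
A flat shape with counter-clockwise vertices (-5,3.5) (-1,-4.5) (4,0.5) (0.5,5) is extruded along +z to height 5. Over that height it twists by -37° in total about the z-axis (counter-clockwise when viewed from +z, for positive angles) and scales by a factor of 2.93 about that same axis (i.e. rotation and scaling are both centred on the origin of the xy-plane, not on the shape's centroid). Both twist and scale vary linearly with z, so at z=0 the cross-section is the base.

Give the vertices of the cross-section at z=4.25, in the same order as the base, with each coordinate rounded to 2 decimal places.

t = z/height = 4.25/5 = 0.85
s = 1 + (scale-1)·z/height = 1 + (2.93-1)·4.25/5 = 2.640500
θ = twist·z/height = -37°·4.25/5 = -31.4500° = -0.548906 rad
cos θ = 0.853096, sin θ = -0.521754 (intermediates below are computed at full precision and shown rounded to 5 d.p.)
v1: (-5,3.5) → rotate → (-2.43934,5.59461) → ×s → (-6.44107,14.77256) → (-6.44,14.77)
v2: (-1,-4.5) → rotate → (-3.20099,-3.31718) → ×s → (-8.45221,-8.75901) → (-8.45,-8.76)
v3: (4,0.5) → rotate → (3.67326,-1.66047) → ×s → (9.69924,-4.38447) → (9.70,-4.38)
v4: (0.5,5) → rotate → (3.03532,4.00460) → ×s → (8.01476,10.57415) → (8.01,10.57)

Cross-section at z=4.25: (-6.44,14.77) (-8.45,-8.76) (9.70,-4.38) (8.01,10.57)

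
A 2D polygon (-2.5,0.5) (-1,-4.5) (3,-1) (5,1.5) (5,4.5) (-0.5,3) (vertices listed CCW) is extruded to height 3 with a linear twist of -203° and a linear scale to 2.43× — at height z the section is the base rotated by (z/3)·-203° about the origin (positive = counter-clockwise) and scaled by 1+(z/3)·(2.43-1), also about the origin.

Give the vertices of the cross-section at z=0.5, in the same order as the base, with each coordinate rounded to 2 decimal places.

t = z/height = 0.5/3 = 0.166667
s = 1 + (scale-1)·z/height = 1 + (2.43-1)·0.5/3 = 1.238333
θ = twist·z/height = -203°·0.5/3 = -33.8333° = -0.590503 rad
cos θ = 0.830661, sin θ = -0.556779 (intermediates below are computed at full precision and shown rounded to 5 d.p.)
v1: (-2.5,0.5) → rotate → (-1.79826,1.80728) → ×s → (-2.22685,2.23801) → (-2.23,2.24)
v2: (-1,-4.5) → rotate → (-3.33617,-3.18119) → ×s → (-4.13129,-3.93938) → (-4.13,-3.94)
v3: (3,-1) → rotate → (1.93520,-2.50100) → ×s → (2.39643,-3.09707) → (2.40,-3.10)
v4: (5,1.5) → rotate → (4.98847,-1.53790) → ×s → (6.17739,-1.90444) → (6.18,-1.90)
v5: (5,4.5) → rotate → (6.65881,0.95408) → ×s → (8.24582,1.18147) → (8.25,1.18)
v6: (-0.5,3) → rotate → (1.25501,2.77037) → ×s → (1.55412,3.43064) → (1.55,3.43)

Cross-section at z=0.5: (-2.23,2.24) (-4.13,-3.94) (2.40,-3.10) (6.18,-1.90) (8.25,1.18) (1.55,3.43)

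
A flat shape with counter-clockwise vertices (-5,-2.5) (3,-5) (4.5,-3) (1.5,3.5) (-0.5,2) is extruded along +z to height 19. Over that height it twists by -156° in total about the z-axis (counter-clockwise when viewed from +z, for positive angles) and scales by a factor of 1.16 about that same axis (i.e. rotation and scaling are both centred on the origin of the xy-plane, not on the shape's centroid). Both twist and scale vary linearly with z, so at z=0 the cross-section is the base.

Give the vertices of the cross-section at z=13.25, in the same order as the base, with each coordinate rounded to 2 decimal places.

Cross-section at z=13.25: (-0.84,6.16) (-6.34,-1.37) (-4.77,-3.66) (3.15,-2.83) (2.28,-0.19)

t = z/height = 13.25/19 = 0.697368
s = 1 + (scale-1)·z/height = 1 + (1.16-1)·13.25/19 = 1.111579
θ = twist·z/height = -156°·13.25/19 = -108.7895° = -1.898735 rad
cos θ = -0.322092, sin θ = -0.946708 (intermediates below are computed at full precision and shown rounded to 5 d.p.)
v1: (-5,-2.5) → rotate → (-0.75631,5.53877) → ×s → (-0.84070,6.15678) → (-0.84,6.16)
v2: (3,-5) → rotate → (-5.69982,-1.22967) → ×s → (-6.33580,-1.36687) → (-6.34,-1.37)
v3: (4.5,-3) → rotate → (-4.28954,-3.29391) → ×s → (-4.76816,-3.66144) → (-4.77,-3.66)
v4: (1.5,3.5) → rotate → (2.83034,-2.54738) → ×s → (3.14615,-2.83162) → (3.15,-2.83)
v5: (-0.5,2) → rotate → (2.05446,-0.17083) → ×s → (2.28370,-0.18989) → (2.28,-0.19)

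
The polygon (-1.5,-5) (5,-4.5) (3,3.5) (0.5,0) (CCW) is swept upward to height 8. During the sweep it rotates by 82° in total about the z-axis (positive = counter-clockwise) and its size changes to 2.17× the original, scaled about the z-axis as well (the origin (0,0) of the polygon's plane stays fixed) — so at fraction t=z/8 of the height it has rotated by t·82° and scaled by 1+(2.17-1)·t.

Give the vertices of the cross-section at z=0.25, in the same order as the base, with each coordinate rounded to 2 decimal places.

Cross-section at z=0.25: (-1.32,-5.25) (5.39,-4.43) (2.94,3.76) (0.52,0.02)

t = z/height = 0.25/8 = 0.03125
s = 1 + (scale-1)·z/height = 1 + (2.17-1)·0.25/8 = 1.036563
θ = twist·z/height = 82°·0.25/8 = 2.5625° = 0.044724 rad
cos θ = 0.999000, sin θ = 0.044709 (intermediates below are computed at full precision and shown rounded to 5 d.p.)
v1: (-1.5,-5) → rotate → (-1.27495,-5.06206) → ×s → (-1.32157,-5.24715) → (-1.32,-5.25)
v2: (5,-4.5) → rotate → (5.19619,-4.27195) → ×s → (5.38618,-4.42815) → (5.39,-4.43)
v3: (3,3.5) → rotate → (2.84052,3.63063) → ×s → (2.94437,3.76337) → (2.94,3.76)
v4: (0.5,0) → rotate → (0.49950,0.02235) → ×s → (0.51776,0.02317) → (0.52,0.02)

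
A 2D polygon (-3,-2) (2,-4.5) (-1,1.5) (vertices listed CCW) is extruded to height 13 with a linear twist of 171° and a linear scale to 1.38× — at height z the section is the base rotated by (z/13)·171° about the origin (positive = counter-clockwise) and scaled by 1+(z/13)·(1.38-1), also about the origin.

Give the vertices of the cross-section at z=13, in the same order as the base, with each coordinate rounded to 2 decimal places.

Cross-section at z=13: (4.52,2.08) (-1.75,6.57) (1.04,-2.26)

t = z/height = 13/13 = 1
s = 1 + (scale-1)·z/height = 1 + (1.38-1)·13/13 = 1.380000
θ = twist·z/height = 171°·13/13 = 171.0000° = 2.984513 rad
cos θ = -0.987688, sin θ = 0.156434 (intermediates below are computed at full precision and shown rounded to 5 d.p.)
v1: (-3,-2) → rotate → (3.27593,1.50607) → ×s → (4.52079,2.07838) → (4.52,2.08)
v2: (2,-4.5) → rotate → (-1.27142,4.75747) → ×s → (-1.75456,6.56530) → (-1.75,6.57)
v3: (-1,1.5) → rotate → (0.75304,-1.63797) → ×s → (1.03919,-2.26039) → (1.04,-2.26)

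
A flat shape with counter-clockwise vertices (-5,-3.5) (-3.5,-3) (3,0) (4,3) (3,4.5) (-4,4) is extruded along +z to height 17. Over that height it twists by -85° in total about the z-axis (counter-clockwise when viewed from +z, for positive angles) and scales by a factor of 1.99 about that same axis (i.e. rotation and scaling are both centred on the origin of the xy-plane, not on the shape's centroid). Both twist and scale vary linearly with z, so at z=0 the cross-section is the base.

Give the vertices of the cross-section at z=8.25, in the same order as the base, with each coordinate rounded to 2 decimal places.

Cross-section at z=8.25: (-8.98,0.98) (-6.82,0.08) (3.34,-2.93) (7.38,-0.57) (7.73,2.08) (-0.55,8.36)

t = z/height = 8.25/17 = 0.485294
s = 1 + (scale-1)·z/height = 1 + (1.99-1)·8.25/17 = 1.480441
θ = twist·z/height = -85°·8.25/17 = -41.2500° = -0.719948 rad
cos θ = 0.751840, sin θ = -0.659346 (intermediates below are computed at full precision and shown rounded to 5 d.p.)
v1: (-5,-3.5) → rotate → (-6.06691,0.66529) → ×s → (-8.98170,0.98492) → (-8.98,0.98)
v2: (-3.5,-3) → rotate → (-4.60948,0.05219) → ×s → (-6.82406,0.07727) → (-6.82,0.08)
v3: (3,0) → rotate → (2.25552,-1.97804) → ×s → (3.33916,-2.92837) → (3.34,-2.93)
v4: (4,3) → rotate → (4.98540,-0.38186) → ×s → (7.38059,-0.56533) → (7.38,-0.57)
v5: (3,4.5) → rotate → (5.22258,1.40524) → ×s → (7.73172,2.08038) → (7.73,2.08)
v6: (-4,4) → rotate → (-0.36998,5.64474) → ×s → (-0.54773,8.35671) → (-0.55,8.36)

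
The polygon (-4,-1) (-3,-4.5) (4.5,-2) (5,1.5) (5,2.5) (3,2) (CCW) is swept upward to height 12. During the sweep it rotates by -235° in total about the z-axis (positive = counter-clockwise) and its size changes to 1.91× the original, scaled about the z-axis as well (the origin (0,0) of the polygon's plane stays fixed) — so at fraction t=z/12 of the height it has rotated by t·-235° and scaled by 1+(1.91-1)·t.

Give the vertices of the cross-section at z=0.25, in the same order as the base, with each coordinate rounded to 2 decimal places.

Cross-section at z=0.25: (-4.15,-0.67) (-3.44,-4.31) (4.39,-2.42) (5.21,1.09) (5.29,2.10) (3.22,1.77)

t = z/height = 0.25/12 = 0.0208333
s = 1 + (scale-1)·z/height = 1 + (1.91-1)·0.25/12 = 1.018958
θ = twist·z/height = -235°·0.25/12 = -4.8958° = -0.085448 rad
cos θ = 0.996352, sin θ = -0.085344 (intermediates below are computed at full precision and shown rounded to 5 d.p.)
v1: (-4,-1) → rotate → (-4.07075,-0.65497) → ×s → (-4.14793,-0.66739) → (-4.15,-0.67)
v2: (-3,-4.5) → rotate → (-3.37310,-4.22755) → ×s → (-3.43705,-4.30770) → (-3.44,-4.31)
v3: (4.5,-2) → rotate → (4.31289,-2.37675) → ×s → (4.39466,-2.42181) → (4.39,-2.42)
v4: (5,1.5) → rotate → (5.10977,1.06780) → ×s → (5.20665,1.08805) → (5.21,1.09)
v5: (5,2.5) → rotate → (5.19512,2.06416) → ×s → (5.29361,2.10329) → (5.29,2.10)
v6: (3,2) → rotate → (3.15974,1.73667) → ×s → (3.21965,1.76959) → (3.22,1.77)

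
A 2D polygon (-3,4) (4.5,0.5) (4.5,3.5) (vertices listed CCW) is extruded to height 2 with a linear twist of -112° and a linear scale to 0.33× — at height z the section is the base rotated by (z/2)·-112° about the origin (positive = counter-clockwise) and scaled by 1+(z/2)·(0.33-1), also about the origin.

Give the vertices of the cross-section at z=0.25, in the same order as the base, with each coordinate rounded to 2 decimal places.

Cross-section at z=0.25: (-1.78,4.22) (4.11,-0.55) (4.78,2.11)

t = z/height = 0.25/2 = 0.125
s = 1 + (scale-1)·z/height = 1 + (0.33-1)·0.25/2 = 0.916250
θ = twist·z/height = -112°·0.25/2 = -14.0000° = -0.244346 rad
cos θ = 0.970296, sin θ = -0.241922 (intermediates below are computed at full precision and shown rounded to 5 d.p.)
v1: (-3,4) → rotate → (-1.94320,4.60695) → ×s → (-1.78046,4.22112) → (-1.78,4.22)
v2: (4.5,0.5) → rotate → (4.48729,-0.60350) → ×s → (4.11148,-0.55296) → (4.11,-0.55)
v3: (4.5,3.5) → rotate → (5.21306,2.30739) → ×s → (4.77646,2.11414) → (4.78,2.11)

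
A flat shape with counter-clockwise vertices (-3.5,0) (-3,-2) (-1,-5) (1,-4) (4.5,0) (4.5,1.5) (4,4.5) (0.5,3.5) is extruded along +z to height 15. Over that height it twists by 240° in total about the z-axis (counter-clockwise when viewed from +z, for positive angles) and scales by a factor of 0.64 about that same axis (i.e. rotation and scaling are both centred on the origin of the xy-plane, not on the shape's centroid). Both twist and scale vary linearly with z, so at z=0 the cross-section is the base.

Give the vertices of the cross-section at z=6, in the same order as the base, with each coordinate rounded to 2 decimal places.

Cross-section at z=6: (0.31,-2.98) (1.97,-2.37) (4.35,-0.40) (3.32,1.21) (-0.40,3.83) (-1.68,3.70) (-4.19,3.00) (-3.02,0.11)

t = z/height = 6/15 = 0.4
s = 1 + (scale-1)·z/height = 1 + (0.64-1)·6/15 = 0.856000
θ = twist·z/height = 240°·6/15 = 96.0000° = 1.675516 rad
cos θ = -0.104528, sin θ = 0.994522 (intermediates below are computed at full precision and shown rounded to 5 d.p.)
v1: (-3.5,0) → rotate → (0.36585,-3.48083) → ×s → (0.31317,-2.97959) → (0.31,-2.98)
v2: (-3,-2) → rotate → (2.30263,-2.77451) → ×s → (1.97105,-2.37498) → (1.97,-2.37)
v3: (-1,-5) → rotate → (5.07714,-0.47188) → ×s → (4.34603,-0.40393) → (4.35,-0.40)
v4: (1,-4) → rotate → (3.87356,1.41264) → ×s → (3.31577,1.20922) → (3.32,1.21)
v5: (4.5,0) → rotate → (-0.47038,4.47535) → ×s → (-0.40264,3.83090) → (-0.40,3.83)
v6: (4.5,1.5) → rotate → (-1.96216,4.31856) → ×s → (-1.67961,3.69668) → (-1.68,3.70)
v7: (4,4.5) → rotate → (-4.89346,3.50771) → ×s → (-4.18880,3.00260) → (-4.19,3.00)
v8: (0.5,3.5) → rotate → (-3.53309,0.13141) → ×s → (-3.02433,0.11249) → (-3.02,0.11)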